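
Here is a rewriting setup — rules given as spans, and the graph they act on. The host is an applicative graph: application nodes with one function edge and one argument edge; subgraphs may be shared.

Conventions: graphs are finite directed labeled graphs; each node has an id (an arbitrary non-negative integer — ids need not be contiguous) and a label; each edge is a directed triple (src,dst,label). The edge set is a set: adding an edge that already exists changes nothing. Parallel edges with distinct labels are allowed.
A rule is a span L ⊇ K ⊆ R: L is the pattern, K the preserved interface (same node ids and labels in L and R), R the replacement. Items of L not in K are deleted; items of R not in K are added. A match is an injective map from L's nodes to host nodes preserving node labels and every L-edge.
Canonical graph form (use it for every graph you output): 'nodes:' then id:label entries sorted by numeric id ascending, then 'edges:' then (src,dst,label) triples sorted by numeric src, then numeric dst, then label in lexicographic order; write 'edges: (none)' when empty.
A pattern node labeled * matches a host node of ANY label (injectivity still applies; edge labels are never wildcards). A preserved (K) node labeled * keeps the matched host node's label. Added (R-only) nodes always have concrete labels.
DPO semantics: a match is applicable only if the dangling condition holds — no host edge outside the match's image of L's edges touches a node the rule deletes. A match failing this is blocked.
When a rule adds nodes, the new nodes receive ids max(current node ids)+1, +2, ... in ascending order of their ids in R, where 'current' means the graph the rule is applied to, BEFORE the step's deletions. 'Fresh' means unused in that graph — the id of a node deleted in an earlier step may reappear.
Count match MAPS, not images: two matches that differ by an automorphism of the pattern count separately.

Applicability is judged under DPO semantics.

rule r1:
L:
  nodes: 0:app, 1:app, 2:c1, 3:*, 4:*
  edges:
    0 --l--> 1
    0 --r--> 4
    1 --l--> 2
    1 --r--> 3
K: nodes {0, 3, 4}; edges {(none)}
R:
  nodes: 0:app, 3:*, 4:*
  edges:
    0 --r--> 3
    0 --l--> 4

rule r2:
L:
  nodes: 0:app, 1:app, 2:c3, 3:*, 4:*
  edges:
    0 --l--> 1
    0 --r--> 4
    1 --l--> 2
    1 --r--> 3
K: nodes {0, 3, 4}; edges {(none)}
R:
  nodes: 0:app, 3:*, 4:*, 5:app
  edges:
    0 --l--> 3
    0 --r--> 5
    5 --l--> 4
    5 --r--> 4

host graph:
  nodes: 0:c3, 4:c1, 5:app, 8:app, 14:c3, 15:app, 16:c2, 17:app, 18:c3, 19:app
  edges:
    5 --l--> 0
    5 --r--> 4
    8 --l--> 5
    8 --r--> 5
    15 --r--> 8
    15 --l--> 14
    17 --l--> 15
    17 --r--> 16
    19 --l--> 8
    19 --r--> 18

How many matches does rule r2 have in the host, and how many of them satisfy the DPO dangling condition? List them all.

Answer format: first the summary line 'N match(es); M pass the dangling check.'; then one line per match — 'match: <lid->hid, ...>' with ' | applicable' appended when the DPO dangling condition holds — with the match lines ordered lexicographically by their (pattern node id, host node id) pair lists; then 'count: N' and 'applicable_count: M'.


1 match(es); 1 pass the dangling check.
match: 0->17, 1->15, 2->14, 3->8, 4->16 | applicable
count: 1
applicable_count: 1


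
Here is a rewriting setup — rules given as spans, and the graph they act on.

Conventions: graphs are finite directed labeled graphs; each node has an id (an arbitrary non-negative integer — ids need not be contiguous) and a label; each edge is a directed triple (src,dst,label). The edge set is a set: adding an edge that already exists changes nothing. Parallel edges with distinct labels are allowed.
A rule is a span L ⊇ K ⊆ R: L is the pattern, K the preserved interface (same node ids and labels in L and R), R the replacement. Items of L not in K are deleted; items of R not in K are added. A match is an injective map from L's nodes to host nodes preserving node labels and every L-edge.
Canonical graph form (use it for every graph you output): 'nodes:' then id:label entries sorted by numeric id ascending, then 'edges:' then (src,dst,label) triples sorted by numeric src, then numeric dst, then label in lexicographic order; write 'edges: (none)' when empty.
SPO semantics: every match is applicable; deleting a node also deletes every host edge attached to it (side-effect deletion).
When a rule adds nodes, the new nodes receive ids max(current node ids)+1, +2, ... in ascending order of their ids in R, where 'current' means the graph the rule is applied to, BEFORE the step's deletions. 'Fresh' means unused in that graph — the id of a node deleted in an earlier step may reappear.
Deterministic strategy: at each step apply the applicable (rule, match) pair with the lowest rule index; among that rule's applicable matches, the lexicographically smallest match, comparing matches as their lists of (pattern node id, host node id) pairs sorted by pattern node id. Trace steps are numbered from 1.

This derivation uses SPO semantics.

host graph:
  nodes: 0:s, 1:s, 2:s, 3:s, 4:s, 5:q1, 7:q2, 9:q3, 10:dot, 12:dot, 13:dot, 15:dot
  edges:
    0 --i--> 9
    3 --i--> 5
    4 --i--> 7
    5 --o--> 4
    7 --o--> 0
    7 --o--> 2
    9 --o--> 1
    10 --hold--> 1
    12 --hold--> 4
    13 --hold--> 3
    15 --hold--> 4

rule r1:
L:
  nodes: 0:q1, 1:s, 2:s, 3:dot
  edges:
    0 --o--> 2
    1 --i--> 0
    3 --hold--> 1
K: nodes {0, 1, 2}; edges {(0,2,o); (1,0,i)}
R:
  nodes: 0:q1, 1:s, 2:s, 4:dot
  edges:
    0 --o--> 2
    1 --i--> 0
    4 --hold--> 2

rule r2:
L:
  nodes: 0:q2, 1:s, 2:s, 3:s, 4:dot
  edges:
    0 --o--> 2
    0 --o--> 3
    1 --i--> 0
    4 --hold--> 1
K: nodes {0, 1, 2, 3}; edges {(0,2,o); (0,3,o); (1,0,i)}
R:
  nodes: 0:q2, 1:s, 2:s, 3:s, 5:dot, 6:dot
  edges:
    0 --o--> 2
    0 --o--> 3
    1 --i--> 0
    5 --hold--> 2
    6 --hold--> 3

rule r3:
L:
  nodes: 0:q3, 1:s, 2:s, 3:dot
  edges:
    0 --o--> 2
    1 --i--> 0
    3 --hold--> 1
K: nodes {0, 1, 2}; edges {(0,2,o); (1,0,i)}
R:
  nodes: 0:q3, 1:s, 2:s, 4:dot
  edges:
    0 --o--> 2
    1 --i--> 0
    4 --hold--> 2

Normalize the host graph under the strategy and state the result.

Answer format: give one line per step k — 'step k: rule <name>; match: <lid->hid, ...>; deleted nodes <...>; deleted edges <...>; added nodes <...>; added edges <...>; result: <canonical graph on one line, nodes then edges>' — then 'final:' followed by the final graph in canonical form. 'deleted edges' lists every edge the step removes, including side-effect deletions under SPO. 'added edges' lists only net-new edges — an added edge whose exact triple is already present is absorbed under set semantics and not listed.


step 1: rule r1; match: 0->5, 1->3, 2->4, 3->13; deleted nodes 13; deleted edges (13,3,hold); added nodes 16; added edges (16,4,hold); result: nodes: 0:s, 1:s, 2:s, 3:s, 4:s, 5:q1, 7:q2, 9:q3, 10:dot, 12:dot, 15:dot, 16:dot edges: (0,9,i); (3,5,i); (4,7,i); (5,4,o); (7,0,o); (7,2,o); (9,1,o); (10,1,hold); (12,4,hold); (15,4,hold); (16,4,hold)
step 2: rule r2; match: 0->7, 1->4, 2->0, 3->2, 4->12; deleted nodes 12; deleted edges (12,4,hold); added nodes 17, 18; added edges (17,0,hold); (18,2,hold); result: nodes: 0:s, 1:s, 2:s, 3:s, 4:s, 5:q1, 7:q2, 9:q3, 10:dot, 15:dot, 16:dot, 17:dot, 18:dot edges: (0,9,i); (3,5,i); (4,7,i); (5,4,o); (7,0,o); (7,2,o); (9,1,o); (10,1,hold); (15,4,hold); (16,4,hold); (17,0,hold); (18,2,hold)
step 3: rule r2; match: 0->7, 1->4, 2->0, 3->2, 4->15; deleted nodes 15; deleted edges (15,4,hold); added nodes 19, 20; added edges (19,0,hold); (20,2,hold); result: nodes: 0:s, 1:s, 2:s, 3:s, 4:s, 5:q1, 7:q2, 9:q3, 10:dot, 16:dot, 17:dot, 18:dot, 19:dot, 20:dot edges: (0,9,i); (3,5,i); (4,7,i); (5,4,o); (7,0,o); (7,2,o); (9,1,o); (10,1,hold); (16,4,hold); (17,0,hold); (18,2,hold); (19,0,hold); (20,2,hold)
step 4: rule r2; match: 0->7, 1->4, 2->0, 3->2, 4->16; deleted nodes 16; deleted edges (16,4,hold); added nodes 21, 22; added edges (21,0,hold); (22,2,hold); result: nodes: 0:s, 1:s, 2:s, 3:s, 4:s, 5:q1, 7:q2, 9:q3, 10:dot, 17:dot, 18:dot, 19:dot, 20:dot, 21:dot, 22:dot edges: (0,9,i); (3,5,i); (4,7,i); (5,4,o); (7,0,o); (7,2,o); (9,1,o); (10,1,hold); (17,0,hold); (18,2,hold); (19,0,hold); (20,2,hold); (21,0,hold); (22,2,hold)
step 5: rule r3; match: 0->9, 1->0, 2->1, 3->17; deleted nodes 17; deleted edges (17,0,hold); added nodes 23; added edges (23,1,hold); result: nodes: 0:s, 1:s, 2:s, 3:s, 4:s, 5:q1, 7:q2, 9:q3, 10:dot, 18:dot, 19:dot, 20:dot, 21:dot, 22:dot, 23:dot edges: (0,9,i); (3,5,i); (4,7,i); (5,4,o); (7,0,o); (7,2,o); (9,1,o); (10,1,hold); (18,2,hold); (19,0,hold); (20,2,hold); (21,0,hold); (22,2,hold); (23,1,hold)
step 6: rule r3; match: 0->9, 1->0, 2->1, 3->19; deleted nodes 19; deleted edges (19,0,hold); added nodes 24; added edges (24,1,hold); result: nodes: 0:s, 1:s, 2:s, 3:s, 4:s, 5:q1, 7:q2, 9:q3, 10:dot, 18:dot, 20:dot, 21:dot, 22:dot, 23:dot, 24:dot edges: (0,9,i); (3,5,i); (4,7,i); (5,4,o); (7,0,o); (7,2,o); (9,1,o); (10,1,hold); (18,2,hold); (20,2,hold); (21,0,hold); (22,2,hold); (23,1,hold); (24,1,hold)
step 7: rule r3; match: 0->9, 1->0, 2->1, 3->21; deleted nodes 21; deleted edges (21,0,hold); added nodes 25; added edges (25,1,hold); result: nodes: 0:s, 1:s, 2:s, 3:s, 4:s, 5:q1, 7:q2, 9:q3, 10:dot, 18:dot, 20:dot, 22:dot, 23:dot, 24:dot, 25:dot edges: (0,9,i); (3,5,i); (4,7,i); (5,4,o); (7,0,o); (7,2,o); (9,1,o); (10,1,hold); (18,2,hold); (20,2,hold); (22,2,hold); (23,1,hold); (24,1,hold); (25,1,hold)
final:
nodes: 0:s, 1:s, 2:s, 3:s, 4:s, 5:q1, 7:q2, 9:q3, 10:dot, 18:dot, 20:dot, 22:dot, 23:dot, 24:dot, 25:dot
edges: (0,9,i); (3,5,i); (4,7,i); (5,4,o); (7,0,o); (7,2,o); (9,1,o); (10,1,hold); (18,2,hold); (20,2,hold); (22,2,hold); (23,1,hold); (24,1,hold); (25,1,hold)


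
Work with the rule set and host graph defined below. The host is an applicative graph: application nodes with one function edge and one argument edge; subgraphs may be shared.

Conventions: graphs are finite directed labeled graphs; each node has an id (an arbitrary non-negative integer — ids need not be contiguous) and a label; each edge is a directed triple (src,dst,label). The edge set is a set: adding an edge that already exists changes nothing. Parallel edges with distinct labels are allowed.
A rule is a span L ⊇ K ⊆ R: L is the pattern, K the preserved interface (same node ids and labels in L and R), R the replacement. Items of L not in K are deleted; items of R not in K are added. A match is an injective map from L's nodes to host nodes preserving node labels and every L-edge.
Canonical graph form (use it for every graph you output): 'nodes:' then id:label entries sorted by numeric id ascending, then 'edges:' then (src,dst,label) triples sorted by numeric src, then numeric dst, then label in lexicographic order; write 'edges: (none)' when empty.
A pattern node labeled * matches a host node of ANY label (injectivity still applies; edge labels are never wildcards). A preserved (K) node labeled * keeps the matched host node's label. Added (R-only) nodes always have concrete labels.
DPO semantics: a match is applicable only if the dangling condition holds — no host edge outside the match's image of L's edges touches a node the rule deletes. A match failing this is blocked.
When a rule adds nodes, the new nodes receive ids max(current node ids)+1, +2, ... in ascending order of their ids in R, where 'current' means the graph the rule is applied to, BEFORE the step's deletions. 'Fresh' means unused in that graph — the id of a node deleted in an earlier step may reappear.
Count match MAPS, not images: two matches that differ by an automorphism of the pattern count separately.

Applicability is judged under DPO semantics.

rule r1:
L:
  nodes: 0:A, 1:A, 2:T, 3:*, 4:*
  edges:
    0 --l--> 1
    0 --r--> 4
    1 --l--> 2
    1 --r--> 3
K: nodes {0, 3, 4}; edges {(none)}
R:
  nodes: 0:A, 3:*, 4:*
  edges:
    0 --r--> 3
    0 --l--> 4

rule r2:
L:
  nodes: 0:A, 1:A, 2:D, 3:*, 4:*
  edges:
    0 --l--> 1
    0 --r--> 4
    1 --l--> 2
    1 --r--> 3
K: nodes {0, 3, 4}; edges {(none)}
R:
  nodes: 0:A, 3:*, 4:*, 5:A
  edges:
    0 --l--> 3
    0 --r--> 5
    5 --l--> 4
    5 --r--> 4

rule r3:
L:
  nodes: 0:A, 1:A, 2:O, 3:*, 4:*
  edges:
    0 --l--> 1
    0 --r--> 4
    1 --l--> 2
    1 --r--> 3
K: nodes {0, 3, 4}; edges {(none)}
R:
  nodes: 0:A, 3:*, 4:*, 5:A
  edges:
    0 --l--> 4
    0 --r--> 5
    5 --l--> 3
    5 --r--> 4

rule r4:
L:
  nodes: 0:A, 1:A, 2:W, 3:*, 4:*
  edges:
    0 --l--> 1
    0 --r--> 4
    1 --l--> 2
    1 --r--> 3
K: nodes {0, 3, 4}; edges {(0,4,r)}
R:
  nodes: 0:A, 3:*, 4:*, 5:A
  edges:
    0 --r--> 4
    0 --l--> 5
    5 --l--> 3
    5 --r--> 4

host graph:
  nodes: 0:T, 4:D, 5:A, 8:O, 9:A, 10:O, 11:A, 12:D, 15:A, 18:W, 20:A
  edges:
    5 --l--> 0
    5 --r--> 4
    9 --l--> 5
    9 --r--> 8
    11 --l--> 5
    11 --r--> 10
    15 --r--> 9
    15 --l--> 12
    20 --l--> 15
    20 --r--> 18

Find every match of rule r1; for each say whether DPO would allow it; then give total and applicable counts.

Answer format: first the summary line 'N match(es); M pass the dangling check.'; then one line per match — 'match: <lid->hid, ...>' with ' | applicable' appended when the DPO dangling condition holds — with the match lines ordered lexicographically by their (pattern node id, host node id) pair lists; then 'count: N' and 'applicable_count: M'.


2 match(es); 0 pass the dangling check.
match: 0->9, 1->5, 2->0, 3->4, 4->8
match: 0->11, 1->5, 2->0, 3->4, 4->10
count: 2
applicable_count: 0


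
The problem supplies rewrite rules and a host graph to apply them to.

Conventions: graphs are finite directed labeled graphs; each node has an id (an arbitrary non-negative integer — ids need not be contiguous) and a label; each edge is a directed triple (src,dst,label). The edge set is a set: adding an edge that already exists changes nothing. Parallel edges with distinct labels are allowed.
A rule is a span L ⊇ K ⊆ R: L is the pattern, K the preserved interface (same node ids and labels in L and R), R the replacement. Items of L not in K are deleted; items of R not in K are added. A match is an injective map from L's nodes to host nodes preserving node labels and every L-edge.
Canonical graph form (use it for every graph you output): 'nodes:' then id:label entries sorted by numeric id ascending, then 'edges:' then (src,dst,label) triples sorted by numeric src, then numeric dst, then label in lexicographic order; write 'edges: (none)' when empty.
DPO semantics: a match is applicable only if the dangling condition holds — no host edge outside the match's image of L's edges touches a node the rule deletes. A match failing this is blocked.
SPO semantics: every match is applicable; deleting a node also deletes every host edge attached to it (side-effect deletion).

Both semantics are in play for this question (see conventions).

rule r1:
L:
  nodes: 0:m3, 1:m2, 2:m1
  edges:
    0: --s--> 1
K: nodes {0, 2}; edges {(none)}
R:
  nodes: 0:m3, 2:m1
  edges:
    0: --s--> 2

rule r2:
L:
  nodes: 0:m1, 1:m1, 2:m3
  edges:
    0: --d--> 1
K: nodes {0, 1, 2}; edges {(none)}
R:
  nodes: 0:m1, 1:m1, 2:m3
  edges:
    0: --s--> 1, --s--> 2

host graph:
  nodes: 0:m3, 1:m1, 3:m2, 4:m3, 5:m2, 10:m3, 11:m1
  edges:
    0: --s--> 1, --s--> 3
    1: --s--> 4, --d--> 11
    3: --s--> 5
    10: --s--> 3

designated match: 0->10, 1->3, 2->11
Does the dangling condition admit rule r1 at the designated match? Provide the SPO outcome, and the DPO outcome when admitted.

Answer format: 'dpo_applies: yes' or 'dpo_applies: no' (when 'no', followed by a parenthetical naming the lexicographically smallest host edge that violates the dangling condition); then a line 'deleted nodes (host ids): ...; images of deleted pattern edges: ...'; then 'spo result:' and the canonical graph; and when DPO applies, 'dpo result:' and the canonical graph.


dpo_applies: no
(the rule deletes node 3, which keeps host edge (0,3,s) outside the match image — the dangling condition fails, DPO blocks; SPO proceeds and side-deletes such edges)
deleted nodes (host ids): 3; images of deleted pattern edges: (10,3,s)
spo result:
nodes: 0:m3, 1:m1, 4:m3, 5:m2, 10:m3, 11:m1
edges: (0,1,s); (1,4,s); (1,11,d); (10,11,s)


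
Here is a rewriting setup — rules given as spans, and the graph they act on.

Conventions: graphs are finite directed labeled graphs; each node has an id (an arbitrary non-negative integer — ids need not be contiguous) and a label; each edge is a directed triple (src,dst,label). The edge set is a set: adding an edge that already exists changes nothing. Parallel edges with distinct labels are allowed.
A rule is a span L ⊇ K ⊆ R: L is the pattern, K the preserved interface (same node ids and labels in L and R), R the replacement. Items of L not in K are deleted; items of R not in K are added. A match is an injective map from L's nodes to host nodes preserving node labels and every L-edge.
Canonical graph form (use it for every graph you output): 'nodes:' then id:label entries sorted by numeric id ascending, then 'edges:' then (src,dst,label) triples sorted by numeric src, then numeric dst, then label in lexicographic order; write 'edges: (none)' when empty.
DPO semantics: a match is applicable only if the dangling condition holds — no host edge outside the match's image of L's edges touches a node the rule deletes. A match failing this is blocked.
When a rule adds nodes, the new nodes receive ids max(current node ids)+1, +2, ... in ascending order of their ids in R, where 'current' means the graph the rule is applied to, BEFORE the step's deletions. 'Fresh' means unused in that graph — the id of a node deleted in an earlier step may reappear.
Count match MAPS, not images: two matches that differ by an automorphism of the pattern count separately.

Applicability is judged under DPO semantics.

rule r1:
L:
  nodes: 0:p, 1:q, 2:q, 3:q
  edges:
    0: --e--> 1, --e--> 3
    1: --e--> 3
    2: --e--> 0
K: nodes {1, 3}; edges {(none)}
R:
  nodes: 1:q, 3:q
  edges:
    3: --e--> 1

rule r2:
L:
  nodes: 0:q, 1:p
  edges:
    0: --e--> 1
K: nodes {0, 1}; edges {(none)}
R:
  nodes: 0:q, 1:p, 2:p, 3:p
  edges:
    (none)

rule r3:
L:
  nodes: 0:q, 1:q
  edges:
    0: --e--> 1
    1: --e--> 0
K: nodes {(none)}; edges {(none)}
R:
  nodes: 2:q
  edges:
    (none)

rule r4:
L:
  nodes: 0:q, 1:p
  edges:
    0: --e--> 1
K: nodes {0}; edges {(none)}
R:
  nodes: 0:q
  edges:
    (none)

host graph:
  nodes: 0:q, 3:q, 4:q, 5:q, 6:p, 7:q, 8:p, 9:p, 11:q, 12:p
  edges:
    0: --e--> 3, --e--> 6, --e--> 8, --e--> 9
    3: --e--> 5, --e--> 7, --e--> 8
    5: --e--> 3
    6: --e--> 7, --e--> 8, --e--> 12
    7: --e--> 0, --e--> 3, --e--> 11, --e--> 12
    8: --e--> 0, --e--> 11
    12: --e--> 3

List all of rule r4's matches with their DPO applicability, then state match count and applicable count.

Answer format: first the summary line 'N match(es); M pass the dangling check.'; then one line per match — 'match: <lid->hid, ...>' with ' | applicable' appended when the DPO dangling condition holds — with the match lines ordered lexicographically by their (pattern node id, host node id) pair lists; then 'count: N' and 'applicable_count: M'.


5 match(es); 1 pass the dangling check.
match: 0->0, 1->6
match: 0->0, 1->8
match: 0->0, 1->9 | applicable
match: 0->3, 1->8
match: 0->7, 1->12
count: 5
applicable_count: 1


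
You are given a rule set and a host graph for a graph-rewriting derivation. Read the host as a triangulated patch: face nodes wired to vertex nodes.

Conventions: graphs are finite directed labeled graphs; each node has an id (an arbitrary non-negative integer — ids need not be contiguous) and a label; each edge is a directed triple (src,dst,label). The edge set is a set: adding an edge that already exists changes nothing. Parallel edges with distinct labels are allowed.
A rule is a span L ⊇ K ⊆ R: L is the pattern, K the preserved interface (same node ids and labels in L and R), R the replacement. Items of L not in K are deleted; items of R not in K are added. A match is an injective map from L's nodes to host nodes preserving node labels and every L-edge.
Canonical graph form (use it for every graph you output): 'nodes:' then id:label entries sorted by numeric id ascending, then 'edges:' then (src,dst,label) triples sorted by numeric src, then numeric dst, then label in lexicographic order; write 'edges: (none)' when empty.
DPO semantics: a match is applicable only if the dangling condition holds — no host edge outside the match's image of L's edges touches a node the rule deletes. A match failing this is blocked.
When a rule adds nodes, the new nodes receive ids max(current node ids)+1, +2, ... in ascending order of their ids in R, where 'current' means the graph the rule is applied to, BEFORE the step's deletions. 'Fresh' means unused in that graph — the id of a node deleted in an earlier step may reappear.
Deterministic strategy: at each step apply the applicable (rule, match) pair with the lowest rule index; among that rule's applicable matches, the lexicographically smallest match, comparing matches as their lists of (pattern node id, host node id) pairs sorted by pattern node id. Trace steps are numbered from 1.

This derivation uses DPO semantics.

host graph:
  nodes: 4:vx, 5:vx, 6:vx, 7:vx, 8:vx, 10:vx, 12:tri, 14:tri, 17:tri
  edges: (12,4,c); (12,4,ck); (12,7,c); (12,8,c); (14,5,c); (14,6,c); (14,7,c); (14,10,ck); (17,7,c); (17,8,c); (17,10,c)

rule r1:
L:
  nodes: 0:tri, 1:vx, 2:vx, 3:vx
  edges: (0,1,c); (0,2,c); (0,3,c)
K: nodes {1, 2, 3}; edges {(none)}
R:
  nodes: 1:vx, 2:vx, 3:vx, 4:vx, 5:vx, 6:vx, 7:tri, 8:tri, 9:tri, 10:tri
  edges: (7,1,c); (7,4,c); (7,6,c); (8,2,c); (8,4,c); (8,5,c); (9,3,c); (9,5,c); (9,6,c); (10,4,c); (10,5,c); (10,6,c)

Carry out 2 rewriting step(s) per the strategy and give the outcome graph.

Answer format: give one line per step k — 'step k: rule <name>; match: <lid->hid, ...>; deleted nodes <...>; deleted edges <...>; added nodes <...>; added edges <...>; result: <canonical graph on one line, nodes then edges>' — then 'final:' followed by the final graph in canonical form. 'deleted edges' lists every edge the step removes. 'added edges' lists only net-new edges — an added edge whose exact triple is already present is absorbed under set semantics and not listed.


step 1: rule r1; match: 0->17, 1->7, 2->8, 3->10; deleted nodes 17; deleted edges (17,7,c); (17,8,c); (17,10,c); added nodes 18, 19, 20, 21, 22, 23, 24; added edges (21,7,c); (21,18,c); (21,20,c); (22,8,c); (22,18,c); (22,19,c); (23,10,c); (23,19,c); (23,20,c); (24,18,c); (24,19,c); (24,20,c); result: nodes: 4:vx, 5:vx, 6:vx, 7:vx, 8:vx, 10:vx, 12:tri, 14:tri, 18:vx, 19:vx, 20:vx, 21:tri, 22:tri, 23:tri, 24:tri edges: (12,4,c); (12,4,ck); (12,7,c); (12,8,c); (14,5,c); (14,6,c); (14,7,c); (14,10,ck); (21,7,c); (21,18,c); (21,20,c); (22,8,c); (22,18,c); (22,19,c); (23,10,c); (23,19,c); (23,20,c); (24,18,c); (24,19,c); (24,20,c)
step 2: rule r1; match: 0->21, 1->7, 2->18, 3->20; deleted nodes 21; deleted edges (21,7,c); (21,18,c); (21,20,c); added nodes 25, 26, 27, 28, 29, 30, 31; added edges (28,7,c); (28,25,c); (28,27,c); (29,18,c); (29,25,c); (29,26,c); (30,20,c); (30,26,c); (30,27,c); (31,25,c); (31,26,c); (31,27,c); result: nodes: 4:vx, 5:vx, 6:vx, 7:vx, 8:vx, 10:vx, 12:tri, 14:tri, 18:vx, 19:vx, 20:vx, 22:tri, 23:tri, 24:tri, 25:vx, 26:vx, 27:vx, 28:tri, 29:tri, 30:tri, 31:tri edges: (12,4,c); (12,4,ck); (12,7,c); (12,8,c); (14,5,c); (14,6,c); (14,7,c); (14,10,ck); (22,8,c); (22,18,c); (22,19,c); (23,10,c); (23,19,c); (23,20,c); (24,18,c); (24,19,c); (24,20,c); (28,7,c); (28,25,c); (28,27,c); (29,18,c); (29,25,c); (29,26,c); (30,20,c); (30,26,c); (30,27,c); (31,25,c); (31,26,c); (31,27,c)
final:
nodes: 4:vx, 5:vx, 6:vx, 7:vx, 8:vx, 10:vx, 12:tri, 14:tri, 18:vx, 19:vx, 20:vx, 22:tri, 23:tri, 24:tri, 25:vx, 26:vx, 27:vx, 28:tri, 29:tri, 30:tri, 31:tri
edges: (12,4,c); (12,4,ck); (12,7,c); (12,8,c); (14,5,c); (14,6,c); (14,7,c); (14,10,ck); (22,8,c); (22,18,c); (22,19,c); (23,10,c); (23,19,c); (23,20,c); (24,18,c); (24,19,c); (24,20,c); (28,7,c); (28,25,c); (28,27,c); (29,18,c); (29,25,c); (29,26,c); (30,20,c); (30,26,c); (30,27,c); (31,25,c); (31,26,c); (31,27,c)


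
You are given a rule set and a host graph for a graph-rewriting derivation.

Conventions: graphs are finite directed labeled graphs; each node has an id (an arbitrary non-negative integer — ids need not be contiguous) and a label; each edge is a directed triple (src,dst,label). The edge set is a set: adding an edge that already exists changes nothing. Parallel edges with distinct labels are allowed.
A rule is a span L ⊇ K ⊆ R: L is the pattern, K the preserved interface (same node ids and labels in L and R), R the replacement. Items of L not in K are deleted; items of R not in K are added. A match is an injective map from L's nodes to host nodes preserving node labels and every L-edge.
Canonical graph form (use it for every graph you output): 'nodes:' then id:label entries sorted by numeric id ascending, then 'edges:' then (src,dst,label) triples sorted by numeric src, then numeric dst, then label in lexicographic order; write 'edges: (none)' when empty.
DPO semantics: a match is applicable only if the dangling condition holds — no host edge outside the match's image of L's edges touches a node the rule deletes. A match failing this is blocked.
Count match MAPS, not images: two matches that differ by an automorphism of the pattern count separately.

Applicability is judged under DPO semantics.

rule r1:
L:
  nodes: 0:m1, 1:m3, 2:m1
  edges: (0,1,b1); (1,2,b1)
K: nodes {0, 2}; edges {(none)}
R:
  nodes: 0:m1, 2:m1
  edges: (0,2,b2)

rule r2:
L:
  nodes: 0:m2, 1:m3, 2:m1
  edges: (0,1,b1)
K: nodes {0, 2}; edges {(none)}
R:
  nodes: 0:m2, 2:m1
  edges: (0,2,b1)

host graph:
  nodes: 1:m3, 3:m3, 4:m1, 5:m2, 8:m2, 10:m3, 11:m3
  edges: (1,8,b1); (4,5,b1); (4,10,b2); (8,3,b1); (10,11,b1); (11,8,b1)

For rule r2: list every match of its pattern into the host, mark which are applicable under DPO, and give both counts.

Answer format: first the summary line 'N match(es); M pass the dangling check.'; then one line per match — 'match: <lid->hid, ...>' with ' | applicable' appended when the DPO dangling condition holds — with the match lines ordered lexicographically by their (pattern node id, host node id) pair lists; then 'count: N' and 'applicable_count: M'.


1 match(es); 1 pass the dangling check.
match: 0->8, 1->3, 2->4 | applicable
count: 1
applicable_count: 1


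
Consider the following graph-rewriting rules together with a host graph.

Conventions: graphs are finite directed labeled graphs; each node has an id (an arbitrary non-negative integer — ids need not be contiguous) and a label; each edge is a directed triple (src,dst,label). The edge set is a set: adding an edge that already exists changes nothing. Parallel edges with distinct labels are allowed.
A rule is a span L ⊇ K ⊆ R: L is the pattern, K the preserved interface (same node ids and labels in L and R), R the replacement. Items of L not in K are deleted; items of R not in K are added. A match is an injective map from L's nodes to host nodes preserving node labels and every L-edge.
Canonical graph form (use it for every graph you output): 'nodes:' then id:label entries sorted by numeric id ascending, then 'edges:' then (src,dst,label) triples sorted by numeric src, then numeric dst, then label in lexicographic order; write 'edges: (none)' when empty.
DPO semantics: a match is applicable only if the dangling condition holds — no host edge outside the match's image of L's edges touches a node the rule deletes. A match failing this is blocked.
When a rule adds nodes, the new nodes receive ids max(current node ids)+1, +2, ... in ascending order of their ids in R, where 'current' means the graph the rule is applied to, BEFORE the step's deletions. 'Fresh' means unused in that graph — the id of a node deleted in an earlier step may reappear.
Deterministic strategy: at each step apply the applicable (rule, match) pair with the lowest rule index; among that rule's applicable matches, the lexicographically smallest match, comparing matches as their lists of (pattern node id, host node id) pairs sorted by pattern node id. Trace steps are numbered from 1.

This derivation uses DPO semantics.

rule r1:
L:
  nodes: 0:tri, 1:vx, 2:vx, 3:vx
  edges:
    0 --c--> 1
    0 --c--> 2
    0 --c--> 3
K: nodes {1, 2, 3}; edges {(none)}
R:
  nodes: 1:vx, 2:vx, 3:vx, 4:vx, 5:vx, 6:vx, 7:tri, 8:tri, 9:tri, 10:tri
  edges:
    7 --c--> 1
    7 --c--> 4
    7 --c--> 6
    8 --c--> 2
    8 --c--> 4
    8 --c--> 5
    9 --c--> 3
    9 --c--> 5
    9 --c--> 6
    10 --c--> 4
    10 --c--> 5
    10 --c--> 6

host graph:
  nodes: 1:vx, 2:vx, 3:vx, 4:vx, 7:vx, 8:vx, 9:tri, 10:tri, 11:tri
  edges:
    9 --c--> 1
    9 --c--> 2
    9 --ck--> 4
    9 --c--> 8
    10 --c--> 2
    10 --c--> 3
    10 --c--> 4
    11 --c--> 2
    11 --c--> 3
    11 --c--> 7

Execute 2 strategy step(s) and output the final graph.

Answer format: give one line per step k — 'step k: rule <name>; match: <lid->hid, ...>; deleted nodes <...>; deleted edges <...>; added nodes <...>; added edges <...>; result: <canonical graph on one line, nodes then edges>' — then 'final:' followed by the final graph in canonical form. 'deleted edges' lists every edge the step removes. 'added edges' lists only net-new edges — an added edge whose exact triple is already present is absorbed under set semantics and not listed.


step 1: rule r1; match: 0->10, 1->2, 2->3, 3->4; deleted nodes 10; deleted edges (10,2,c); (10,3,c); (10,4,c); added nodes 12, 13, 14, 15, 16, 17, 18; added edges (15,2,c); (15,12,c); (15,14,c); (16,3,c); (16,12,c); (16,13,c); (17,4,c); (17,13,c); (17,14,c); (18,12,c); (18,13,c); (18,14,c); result: nodes: 1:vx, 2:vx, 3:vx, 4:vx, 7:vx, 8:vx, 9:tri, 11:tri, 12:vx, 13:vx, 14:vx, 15:tri, 16:tri, 17:tri, 18:tri edges: (9,1,c); (9,2,c); (9,4,ck); (9,8,c); (11,2,c); (11,3,c); (11,7,c); (15,2,c); (15,12,c); (15,14,c); (16,3,c); (16,12,c); (16,13,c); (17,4,c); (17,13,c); (17,14,c); (18,12,c); (18,13,c); (18,14,c)
step 2: rule r1; match: 0->11, 1->2, 2->3, 3->7; deleted nodes 11; deleted edges (11,2,c); (11,3,c); (11,7,c); added nodes 19, 20, 21, 22, 23, 24, 25; added edges (22,2,c); (22,19,c); (22,21,c); (23,3,c); (23,19,c); (23,20,c); (24,7,c); (24,20,c); (24,21,c); (25,19,c); (25,20,c); (25,21,c); result: nodes: 1:vx, 2:vx, 3:vx, 4:vx, 7:vx, 8:vx, 9:tri, 12:vx, 13:vx, 14:vx, 15:tri, 16:tri, 17:tri, 18:tri, 19:vx, 20:vx, 21:vx, 22:tri, 23:tri, 24:tri, 25:tri edges: (9,1,c); (9,2,c); (9,4,ck); (9,8,c); (15,2,c); (15,12,c); (15,14,c); (16,3,c); (16,12,c); (16,13,c); (17,4,c); (17,13,c); (17,14,c); (18,12,c); (18,13,c); (18,14,c); (22,2,c); (22,19,c); (22,21,c); (23,3,c); (23,19,c); (23,20,c); (24,7,c); (24,20,c); (24,21,c); (25,19,c); (25,20,c); (25,21,c)
final:
nodes: 1:vx, 2:vx, 3:vx, 4:vx, 7:vx, 8:vx, 9:tri, 12:vx, 13:vx, 14:vx, 15:tri, 16:tri, 17:tri, 18:tri, 19:vx, 20:vx, 21:vx, 22:tri, 23:tri, 24:tri, 25:tri
edges: (9,1,c); (9,2,c); (9,4,ck); (9,8,c); (15,2,c); (15,12,c); (15,14,c); (16,3,c); (16,12,c); (16,13,c); (17,4,c); (17,13,c); (17,14,c); (18,12,c); (18,13,c); (18,14,c); (22,2,c); (22,19,c); (22,21,c); (23,3,c); (23,19,c); (23,20,c); (24,7,c); (24,20,c); (24,21,c); (25,19,c); (25,20,c); (25,21,c)


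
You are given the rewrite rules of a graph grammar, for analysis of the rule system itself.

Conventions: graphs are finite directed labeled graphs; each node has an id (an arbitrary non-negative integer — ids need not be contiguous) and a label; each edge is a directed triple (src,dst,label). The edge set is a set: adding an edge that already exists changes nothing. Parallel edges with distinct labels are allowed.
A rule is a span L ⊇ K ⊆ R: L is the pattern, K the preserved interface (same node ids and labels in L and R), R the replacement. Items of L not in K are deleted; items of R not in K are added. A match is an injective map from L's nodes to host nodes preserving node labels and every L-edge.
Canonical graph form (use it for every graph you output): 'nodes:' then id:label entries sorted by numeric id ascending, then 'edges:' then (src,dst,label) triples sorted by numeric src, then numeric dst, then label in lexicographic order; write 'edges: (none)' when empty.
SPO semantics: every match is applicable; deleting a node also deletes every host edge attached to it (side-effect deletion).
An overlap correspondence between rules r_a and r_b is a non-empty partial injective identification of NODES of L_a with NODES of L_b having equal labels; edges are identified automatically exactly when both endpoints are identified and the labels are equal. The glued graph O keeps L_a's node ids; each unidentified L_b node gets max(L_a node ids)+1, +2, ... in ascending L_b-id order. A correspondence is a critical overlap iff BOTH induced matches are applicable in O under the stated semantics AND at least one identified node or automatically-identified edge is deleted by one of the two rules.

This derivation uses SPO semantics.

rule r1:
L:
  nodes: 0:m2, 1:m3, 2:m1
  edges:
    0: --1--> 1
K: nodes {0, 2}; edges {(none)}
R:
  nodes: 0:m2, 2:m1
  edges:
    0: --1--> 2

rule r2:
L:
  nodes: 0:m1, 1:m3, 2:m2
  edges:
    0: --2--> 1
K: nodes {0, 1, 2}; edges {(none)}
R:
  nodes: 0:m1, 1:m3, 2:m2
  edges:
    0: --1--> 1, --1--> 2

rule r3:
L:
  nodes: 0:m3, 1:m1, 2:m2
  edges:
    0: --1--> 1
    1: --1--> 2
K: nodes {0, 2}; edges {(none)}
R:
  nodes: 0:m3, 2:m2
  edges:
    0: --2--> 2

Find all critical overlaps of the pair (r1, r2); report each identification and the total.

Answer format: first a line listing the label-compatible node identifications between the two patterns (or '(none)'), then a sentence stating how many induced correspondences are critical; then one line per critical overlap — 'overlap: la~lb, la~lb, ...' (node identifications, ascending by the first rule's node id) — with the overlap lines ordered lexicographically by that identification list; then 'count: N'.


label-compatible node identifications between L(r1) and L(r2): 0~2, 1~1, 2~0
4 of the induced correspondences are critical overlaps of r1 and r2.
overlap: 0~2, 1~1
overlap: 0~2, 1~1, 2~0
overlap: 1~1
overlap: 1~1, 2~0
count: 4


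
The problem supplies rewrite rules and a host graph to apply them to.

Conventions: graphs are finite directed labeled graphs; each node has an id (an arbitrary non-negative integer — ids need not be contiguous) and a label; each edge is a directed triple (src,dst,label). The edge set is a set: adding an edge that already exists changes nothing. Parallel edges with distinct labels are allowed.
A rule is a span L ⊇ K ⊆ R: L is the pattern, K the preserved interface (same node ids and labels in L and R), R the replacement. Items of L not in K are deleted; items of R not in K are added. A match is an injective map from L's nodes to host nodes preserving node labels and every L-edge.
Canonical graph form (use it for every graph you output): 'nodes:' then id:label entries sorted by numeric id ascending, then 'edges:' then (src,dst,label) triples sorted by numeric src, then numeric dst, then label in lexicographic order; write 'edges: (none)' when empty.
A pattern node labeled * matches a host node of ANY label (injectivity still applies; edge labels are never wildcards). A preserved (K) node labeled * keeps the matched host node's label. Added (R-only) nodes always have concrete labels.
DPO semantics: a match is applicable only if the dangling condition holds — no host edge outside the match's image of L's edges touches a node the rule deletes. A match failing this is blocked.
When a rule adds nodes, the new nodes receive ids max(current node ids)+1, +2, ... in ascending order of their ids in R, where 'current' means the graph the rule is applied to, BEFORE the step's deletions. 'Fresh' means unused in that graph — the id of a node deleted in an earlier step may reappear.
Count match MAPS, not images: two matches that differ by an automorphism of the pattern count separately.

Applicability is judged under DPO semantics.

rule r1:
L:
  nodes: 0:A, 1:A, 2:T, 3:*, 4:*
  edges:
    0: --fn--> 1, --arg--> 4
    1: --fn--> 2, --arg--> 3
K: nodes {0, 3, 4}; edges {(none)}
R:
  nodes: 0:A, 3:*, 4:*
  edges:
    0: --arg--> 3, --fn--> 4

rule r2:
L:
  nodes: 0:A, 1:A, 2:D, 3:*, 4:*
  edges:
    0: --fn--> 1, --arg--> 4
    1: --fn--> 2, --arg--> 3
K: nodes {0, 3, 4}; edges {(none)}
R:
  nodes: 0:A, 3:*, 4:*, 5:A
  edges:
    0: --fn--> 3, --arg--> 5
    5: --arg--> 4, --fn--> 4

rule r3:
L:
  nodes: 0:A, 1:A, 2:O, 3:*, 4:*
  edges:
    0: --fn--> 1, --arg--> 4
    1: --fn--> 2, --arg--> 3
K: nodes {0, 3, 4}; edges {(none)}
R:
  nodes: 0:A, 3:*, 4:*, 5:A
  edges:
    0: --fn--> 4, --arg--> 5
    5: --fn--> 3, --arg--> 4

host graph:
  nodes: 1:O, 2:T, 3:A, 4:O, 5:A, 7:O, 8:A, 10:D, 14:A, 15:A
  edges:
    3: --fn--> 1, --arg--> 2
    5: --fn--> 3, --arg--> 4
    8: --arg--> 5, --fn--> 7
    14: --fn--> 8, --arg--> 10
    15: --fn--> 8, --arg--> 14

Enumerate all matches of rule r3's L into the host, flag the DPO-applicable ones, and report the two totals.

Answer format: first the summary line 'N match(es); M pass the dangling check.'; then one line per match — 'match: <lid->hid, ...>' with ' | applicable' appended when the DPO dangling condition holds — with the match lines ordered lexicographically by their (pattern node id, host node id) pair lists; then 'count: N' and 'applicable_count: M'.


3 match(es); 1 pass the dangling check.
match: 0->5, 1->3, 2->1, 3->2, 4->4 | applicable
match: 0->14, 1->8, 2->7, 3->5, 4->10
match: 0->15, 1->8, 2->7, 3->5, 4->14
count: 3
applicable_count: 1


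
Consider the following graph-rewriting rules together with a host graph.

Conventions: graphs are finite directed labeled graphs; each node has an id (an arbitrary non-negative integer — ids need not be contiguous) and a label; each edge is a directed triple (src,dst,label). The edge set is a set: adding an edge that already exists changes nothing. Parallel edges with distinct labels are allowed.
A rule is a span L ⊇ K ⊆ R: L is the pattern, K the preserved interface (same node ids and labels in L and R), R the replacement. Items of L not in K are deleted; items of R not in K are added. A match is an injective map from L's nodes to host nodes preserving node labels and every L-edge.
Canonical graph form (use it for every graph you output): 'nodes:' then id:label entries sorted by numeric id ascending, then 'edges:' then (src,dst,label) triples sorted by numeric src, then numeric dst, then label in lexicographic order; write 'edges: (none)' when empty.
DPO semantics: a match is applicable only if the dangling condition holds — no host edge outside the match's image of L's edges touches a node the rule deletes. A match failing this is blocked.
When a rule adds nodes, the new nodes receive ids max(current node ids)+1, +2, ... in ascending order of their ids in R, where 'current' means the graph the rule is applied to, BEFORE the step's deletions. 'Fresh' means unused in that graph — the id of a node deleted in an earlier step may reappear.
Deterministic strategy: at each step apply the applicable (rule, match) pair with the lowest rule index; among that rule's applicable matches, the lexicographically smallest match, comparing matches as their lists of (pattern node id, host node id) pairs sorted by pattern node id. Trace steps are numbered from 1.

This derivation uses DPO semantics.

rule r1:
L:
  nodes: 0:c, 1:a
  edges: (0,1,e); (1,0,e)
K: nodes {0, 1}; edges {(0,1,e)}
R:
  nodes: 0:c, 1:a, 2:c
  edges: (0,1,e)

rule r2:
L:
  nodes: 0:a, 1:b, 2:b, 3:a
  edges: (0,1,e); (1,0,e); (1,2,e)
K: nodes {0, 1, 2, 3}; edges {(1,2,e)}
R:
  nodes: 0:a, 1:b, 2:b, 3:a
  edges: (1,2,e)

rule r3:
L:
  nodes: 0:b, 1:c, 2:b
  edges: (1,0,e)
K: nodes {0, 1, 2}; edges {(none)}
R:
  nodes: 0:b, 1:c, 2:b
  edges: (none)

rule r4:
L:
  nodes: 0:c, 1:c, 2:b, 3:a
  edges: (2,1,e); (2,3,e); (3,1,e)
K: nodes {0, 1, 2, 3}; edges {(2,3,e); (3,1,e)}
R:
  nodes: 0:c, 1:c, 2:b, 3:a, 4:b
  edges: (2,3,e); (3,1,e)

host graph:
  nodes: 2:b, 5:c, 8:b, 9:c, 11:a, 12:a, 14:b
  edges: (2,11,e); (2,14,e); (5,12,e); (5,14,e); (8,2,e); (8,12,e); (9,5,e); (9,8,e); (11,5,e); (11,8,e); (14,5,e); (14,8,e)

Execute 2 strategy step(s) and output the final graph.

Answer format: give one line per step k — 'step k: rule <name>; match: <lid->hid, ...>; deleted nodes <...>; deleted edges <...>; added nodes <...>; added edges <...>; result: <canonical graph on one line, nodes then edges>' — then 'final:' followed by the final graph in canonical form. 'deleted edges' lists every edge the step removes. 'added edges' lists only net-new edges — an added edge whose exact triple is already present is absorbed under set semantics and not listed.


step 1: rule r3; match: 0->8, 1->9, 2->2; deleted nodes (none); deleted edges (9,8,e); added nodes (none); added edges (none); result: nodes: 2:b, 5:c, 8:b, 9:c, 11:a, 12:a, 14:b edges: (2,11,e); (2,14,e); (5,12,e); (5,14,e); (8,2,e); (8,12,e); (9,5,e); (11,5,e); (11,8,e); (14,5,e); (14,8,e)
step 2: rule r3; match: 0->14, 1->5, 2->2; deleted nodes (none); deleted edges (5,14,e); added nodes (none); added edges (none); result: nodes: 2:b, 5:c, 8:b, 9:c, 11:a, 12:a, 14:b edges: (2,11,e); (2,14,e); (5,12,e); (8,2,e); (8,12,e); (9,5,e); (11,5,e); (11,8,e); (14,5,e); (14,8,e)
final:
nodes: 2:b, 5:c, 8:b, 9:c, 11:a, 12:a, 14:b
edges: (2,11,e); (2,14,e); (5,12,e); (8,2,e); (8,12,e); (9,5,e); (11,5,e); (11,8,e); (14,5,e); (14,8,e)
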